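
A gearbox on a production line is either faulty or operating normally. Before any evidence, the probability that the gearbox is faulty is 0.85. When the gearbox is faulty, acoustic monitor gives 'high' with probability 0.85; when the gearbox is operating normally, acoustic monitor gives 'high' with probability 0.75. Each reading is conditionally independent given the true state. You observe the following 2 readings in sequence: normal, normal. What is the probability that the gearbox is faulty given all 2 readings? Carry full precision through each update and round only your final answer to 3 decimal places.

0.671

Each posterior becomes the prior for the next update.
After 'normal': P(faulty) = 0.15·0.8500 / (0.15·0.8500 + 0.25·0.1500) ≈ 0.7727
After 'normal': P(faulty) = 0.15·0.7727 / (0.15·0.7727 + 0.25·0.2273) ≈ 0.6711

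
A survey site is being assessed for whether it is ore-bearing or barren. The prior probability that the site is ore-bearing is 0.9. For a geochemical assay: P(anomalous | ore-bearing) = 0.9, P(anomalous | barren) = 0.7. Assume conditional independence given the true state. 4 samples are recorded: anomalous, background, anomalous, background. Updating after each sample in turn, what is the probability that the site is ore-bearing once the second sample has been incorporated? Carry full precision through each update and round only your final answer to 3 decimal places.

0.794

Each posterior becomes the prior for the next update.
After 'anomalous': P(ore) = 0.9·0.9000 / (0.9·0.9000 + 0.7·0.1000) ≈ 0.9205
After 'background': P(ore) = 0.1·0.9205 / (0.1·0.9205 + 0.3·0.0795) ≈ 0.7941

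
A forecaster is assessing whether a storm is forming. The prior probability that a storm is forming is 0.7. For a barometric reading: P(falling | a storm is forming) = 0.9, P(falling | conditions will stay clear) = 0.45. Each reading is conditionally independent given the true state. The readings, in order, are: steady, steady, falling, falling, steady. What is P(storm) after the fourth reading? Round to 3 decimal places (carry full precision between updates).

0.236

After 'steady': P(storm) = 0.1·0.7000 / (0.1·0.7000 + 0.55·0.3000) ≈ 0.2979
After 'steady': P(storm) = 0.1·0.2979 / (0.1·0.2979 + 0.55·0.7021) ≈ 0.0716
After 'falling': P(storm) = 0.9·0.0716 / (0.9·0.0716 + 0.45·0.9284) ≈ 0.1337
After 'falling': P(storm) = 0.9·0.1337 / (0.9·0.1337 + 0.45·0.8663) ≈ 0.2358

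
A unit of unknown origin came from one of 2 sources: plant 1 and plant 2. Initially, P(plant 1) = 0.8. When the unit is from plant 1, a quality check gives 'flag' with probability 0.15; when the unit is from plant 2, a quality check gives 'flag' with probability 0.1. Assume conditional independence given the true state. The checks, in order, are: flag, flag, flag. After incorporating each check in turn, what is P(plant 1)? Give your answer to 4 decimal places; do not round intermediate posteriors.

0.9310

Each posterior becomes the prior for the next update.
After 'flag': P(plant 1) = 0.15·0.8000 / (0.15·0.8000 + 0.1·0.2000) ≈ 0.8571
After 'flag': P(plant 1) = 0.15·0.8571 / (0.15·0.8571 + 0.1·0.1429) ≈ 0.9000
After 'flag': P(plant 1) = 0.15·0.9000 / (0.15·0.9000 + 0.1·0.1000) ≈ 0.9310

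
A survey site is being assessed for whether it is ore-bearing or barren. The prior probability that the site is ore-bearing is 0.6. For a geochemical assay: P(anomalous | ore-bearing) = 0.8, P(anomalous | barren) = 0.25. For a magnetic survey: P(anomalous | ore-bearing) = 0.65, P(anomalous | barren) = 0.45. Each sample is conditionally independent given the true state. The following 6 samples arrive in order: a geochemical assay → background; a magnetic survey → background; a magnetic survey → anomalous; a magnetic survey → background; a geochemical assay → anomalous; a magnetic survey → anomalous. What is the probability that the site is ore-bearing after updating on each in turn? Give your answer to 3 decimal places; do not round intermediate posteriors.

0.520

After a geochemical assay='background': P(ore) = 0.2·0.6000 / (0.2·0.6000 + 0.75·0.4000) ≈ 0.2857
After a magnetic survey='background': P(ore) = 0.35·0.2857 / (0.35·0.2857 + 0.55·0.7143) ≈ 0.2029
After a magnetic survey='anomalous': P(ore) = 0.65·0.2029 / (0.65·0.2029 + 0.45·0.7971) ≈ 0.2688
After a magnetic survey='background': P(ore) = 0.35·0.2688 / (0.35·0.2688 + 0.55·0.7312) ≈ 0.1896
After a geochemical assay='anomalous': P(ore) = 0.8·0.1896 / (0.8·0.1896 + 0.25·0.8104) ≈ 0.4282
After a magnetic survey='anomalous': P(ore) = 0.65·0.4282 / (0.65·0.4282 + 0.45·0.5718) ≈ 0.5196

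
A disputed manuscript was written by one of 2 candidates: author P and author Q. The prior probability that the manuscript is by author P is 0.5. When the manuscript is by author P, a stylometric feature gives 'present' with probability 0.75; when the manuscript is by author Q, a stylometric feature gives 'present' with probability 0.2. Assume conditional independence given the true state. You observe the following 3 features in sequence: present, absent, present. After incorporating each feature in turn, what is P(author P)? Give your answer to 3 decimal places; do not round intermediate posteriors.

After 'present': P(author P) = 0.75·0.5000 / (0.75·0.5000 + 0.2·0.5000) ≈ 0.7895
After 'absent': P(author P) = 0.25·0.7895 / (0.25·0.7895 + 0.8·0.2105) ≈ 0.5396
After 'present': P(author P) = 0.75·0.5396 / (0.75·0.5396 + 0.2·0.4604) ≈ 0.8146

0.815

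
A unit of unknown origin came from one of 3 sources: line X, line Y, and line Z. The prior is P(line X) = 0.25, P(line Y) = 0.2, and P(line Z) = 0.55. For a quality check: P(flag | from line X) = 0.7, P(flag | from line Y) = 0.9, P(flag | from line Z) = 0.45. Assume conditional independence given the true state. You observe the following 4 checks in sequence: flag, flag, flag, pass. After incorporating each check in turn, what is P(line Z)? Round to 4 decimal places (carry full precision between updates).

0.4061

Apply Bayes' rule sequentially, carrying P(line Z) forward.
After 'flag': normaliser = 0.7·0.2500 + 0.9·0.2000 + 0.45·0.5500; P(line X) ≈ 0.2905, P(line Y) ≈ 0.2988, P(line Z) ≈ 0.4108
After 'flag': normaliser = 0.7·0.2905 + 0.9·0.2988 + 0.45·0.4108; P(line X) ≈ 0.3094, P(line Y) ≈ 0.4092, P(line Z) ≈ 0.2813
After 'flag': normaliser = 0.7·0.3094 + 0.9·0.4092 + 0.45·0.2813; P(line X) ≈ 0.3044, P(line Y) ≈ 0.5176, P(line Z) ≈ 0.1779
After 'pass': normaliser = 0.3·0.3044 + 0.1·0.5176 + 0.55·0.1779; P(line X) ≈ 0.3790, P(line Y) ≈ 0.2148, P(line Z) ≈ 0.4061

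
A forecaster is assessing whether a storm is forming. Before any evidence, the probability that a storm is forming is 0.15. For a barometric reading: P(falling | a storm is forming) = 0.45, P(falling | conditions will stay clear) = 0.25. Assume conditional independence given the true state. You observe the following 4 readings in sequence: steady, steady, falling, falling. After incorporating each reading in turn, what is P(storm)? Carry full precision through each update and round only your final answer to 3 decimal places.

After 'steady': P(storm) = 0.55·0.1500 / (0.55·0.1500 + 0.75·0.8500) ≈ 0.1146
After 'steady': P(storm) = 0.55·0.1146 / (0.55·0.1146 + 0.75·0.8854) ≈ 0.0867
After 'falling': P(storm) = 0.45·0.0867 / (0.45·0.0867 + 0.25·0.9133) ≈ 0.1459
After 'falling': P(storm) = 0.45·0.1459 / (0.45·0.1459 + 0.25·0.8541) ≈ 0.2352

0.235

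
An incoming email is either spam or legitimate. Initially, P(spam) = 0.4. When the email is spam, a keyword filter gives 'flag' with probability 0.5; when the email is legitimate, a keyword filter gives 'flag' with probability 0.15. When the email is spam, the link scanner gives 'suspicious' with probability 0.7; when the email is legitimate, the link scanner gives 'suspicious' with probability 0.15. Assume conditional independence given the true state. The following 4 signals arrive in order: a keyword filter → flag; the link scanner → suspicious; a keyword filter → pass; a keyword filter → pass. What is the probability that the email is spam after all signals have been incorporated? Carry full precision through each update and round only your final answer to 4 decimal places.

Each posterior becomes the prior for the next update.
After a keyword filter='flag': P(spam) = 0.5·0.4000 / (0.5·0.4000 + 0.15·0.6000) ≈ 0.6897
After the link scanner='suspicious': P(spam) = 0.7·0.6897 / (0.7·0.6897 + 0.15·0.3103) ≈ 0.9121
After a keyword filter='pass': P(spam) = 0.5·0.9121 / (0.5·0.9121 + 0.85·0.0879) ≈ 0.8592
After a keyword filter='pass': P(spam) = 0.5·0.8592 / (0.5·0.8592 + 0.85·0.1408) ≈ 0.7821

0.7821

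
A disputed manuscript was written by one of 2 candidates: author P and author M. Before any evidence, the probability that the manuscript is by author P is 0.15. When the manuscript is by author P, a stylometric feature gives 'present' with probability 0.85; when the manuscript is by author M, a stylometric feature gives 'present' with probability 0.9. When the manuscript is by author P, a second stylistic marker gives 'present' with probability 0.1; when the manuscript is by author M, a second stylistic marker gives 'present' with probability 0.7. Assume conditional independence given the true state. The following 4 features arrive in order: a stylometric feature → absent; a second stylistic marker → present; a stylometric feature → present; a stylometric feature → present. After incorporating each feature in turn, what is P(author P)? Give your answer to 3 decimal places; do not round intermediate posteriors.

0.033

After a stylometric feature='absent': P(author P) = 0.15·0.1500 / (0.15·0.1500 + 0.1·0.8500) ≈ 0.2093
After a second stylistic marker='present': P(author P) = 0.1·0.2093 / (0.1·0.2093 + 0.7·0.7907) ≈ 0.0364
After a stylometric feature='present': P(author P) = 0.85·0.0364 / (0.85·0.0364 + 0.9·0.9636) ≈ 0.0345
After a stylometric feature='present': P(author P) = 0.85·0.0345 / (0.85·0.0345 + 0.9·0.9655) ≈ 0.0326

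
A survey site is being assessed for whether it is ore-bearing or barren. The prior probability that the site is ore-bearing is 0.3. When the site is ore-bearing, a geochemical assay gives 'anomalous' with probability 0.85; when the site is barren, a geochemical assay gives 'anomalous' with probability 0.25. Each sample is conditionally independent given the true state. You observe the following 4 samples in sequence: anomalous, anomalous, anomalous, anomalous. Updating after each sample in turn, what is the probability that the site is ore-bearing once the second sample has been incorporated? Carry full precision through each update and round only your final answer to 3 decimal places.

After 'anomalous': P(ore) = 0.85·0.3000 / (0.85·0.3000 + 0.25·0.7000) ≈ 0.5930
After 'anomalous': P(ore) = 0.85·0.5930 / (0.85·0.5930 + 0.25·0.4070) ≈ 0.8321

0.832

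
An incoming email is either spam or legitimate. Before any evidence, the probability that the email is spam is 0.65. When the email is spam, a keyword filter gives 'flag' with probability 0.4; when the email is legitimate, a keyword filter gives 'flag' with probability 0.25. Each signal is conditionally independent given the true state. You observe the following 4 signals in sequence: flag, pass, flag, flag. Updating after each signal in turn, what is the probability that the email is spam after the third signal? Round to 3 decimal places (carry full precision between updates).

0.792

Each posterior becomes the prior for the next update.
After 'flag': P(spam) = 0.4·0.6500 / (0.4·0.6500 + 0.25·0.3500) ≈ 0.7482
After 'pass': P(spam) = 0.6·0.7482 / (0.6·0.7482 + 0.75·0.2518) ≈ 0.7039
After 'flag': P(spam) = 0.4·0.7039 / (0.4·0.7039 + 0.25·0.2961) ≈ 0.7918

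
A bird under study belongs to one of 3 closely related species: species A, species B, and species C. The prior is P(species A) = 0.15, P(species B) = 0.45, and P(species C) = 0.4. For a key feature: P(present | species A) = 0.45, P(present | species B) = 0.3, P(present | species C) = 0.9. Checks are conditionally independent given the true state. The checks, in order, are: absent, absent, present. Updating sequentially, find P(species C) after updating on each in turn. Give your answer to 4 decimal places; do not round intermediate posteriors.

Each posterior becomes the prior for the next update.
After 'absent': normaliser = 0.55·0.1500 + 0.7·0.4500 + 0.1·0.4000; P(species A) ≈ 0.1886, P(species B) ≈ 0.7200, P(species C) ≈ 0.0914
After 'absent': normaliser = 0.55·0.1886 + 0.7·0.7200 + 0.1·0.0914; P(species A) ≈ 0.1681, P(species B) ≈ 0.8170, P(species C) ≈ 0.0148
After 'present': normaliser = 0.45·0.1681 + 0.3·0.8170 + 0.9·0.0148; P(species A) ≈ 0.2265, P(species B) ≈ 0.7336, P(species C) ≈ 0.0399

0.0399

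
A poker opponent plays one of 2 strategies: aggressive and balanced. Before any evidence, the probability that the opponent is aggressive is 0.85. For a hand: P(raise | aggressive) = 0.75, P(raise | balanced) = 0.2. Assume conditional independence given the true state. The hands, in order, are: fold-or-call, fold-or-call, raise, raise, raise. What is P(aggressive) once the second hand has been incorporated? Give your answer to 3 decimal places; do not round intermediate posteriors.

After 'fold-or-call': P(aggressive) = 0.25·0.8500 / (0.25·0.8500 + 0.8·0.1500) ≈ 0.6391
After 'fold-or-call': P(aggressive) = 0.25·0.6391 / (0.25·0.6391 + 0.8·0.3609) ≈ 0.3562

0.356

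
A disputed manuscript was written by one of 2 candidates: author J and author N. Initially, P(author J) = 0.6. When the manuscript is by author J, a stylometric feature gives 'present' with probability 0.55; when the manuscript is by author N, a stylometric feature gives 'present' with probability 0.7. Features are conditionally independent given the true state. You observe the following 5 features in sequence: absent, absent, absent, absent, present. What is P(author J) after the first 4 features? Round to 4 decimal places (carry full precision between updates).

Each posterior becomes the prior for the next update.
After 'absent': P(author J) = 0.45·0.6000 / (0.45·0.6000 + 0.3·0.4000) ≈ 0.6923
After 'absent': P(author J) = 0.45·0.6923 / (0.45·0.6923 + 0.3·0.3077) ≈ 0.7714
After 'absent': P(author J) = 0.45·0.7714 / (0.45·0.7714 + 0.3·0.2286) ≈ 0.8351
After 'absent': P(author J) = 0.45·0.8351 / (0.45·0.8351 + 0.3·0.1649) ≈ 0.8836

0.8836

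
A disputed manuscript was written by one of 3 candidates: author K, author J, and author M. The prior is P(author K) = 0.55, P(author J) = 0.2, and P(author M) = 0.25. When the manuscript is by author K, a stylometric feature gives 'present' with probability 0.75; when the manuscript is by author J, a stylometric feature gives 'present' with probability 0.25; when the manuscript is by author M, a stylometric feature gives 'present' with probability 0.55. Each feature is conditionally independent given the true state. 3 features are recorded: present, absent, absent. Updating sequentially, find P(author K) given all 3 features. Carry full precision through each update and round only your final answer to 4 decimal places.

After 'present': normaliser = 0.75·0.5500 + 0.25·0.2000 + 0.55·0.2500; P(author K) ≈ 0.6875, P(author J) ≈ 0.0833, P(author M) ≈ 0.2292
After 'absent': normaliser = 0.25·0.6875 + 0.75·0.0833 + 0.45·0.2292; P(author K) ≈ 0.5093, P(author J) ≈ 0.1852, P(author M) ≈ 0.3056
After 'absent': normaliser = 0.25·0.5093 + 0.75·0.1852 + 0.45·0.3056; P(author K) ≈ 0.3154, P(author J) ≈ 0.3440, P(author M) ≈ 0.3406

0.3154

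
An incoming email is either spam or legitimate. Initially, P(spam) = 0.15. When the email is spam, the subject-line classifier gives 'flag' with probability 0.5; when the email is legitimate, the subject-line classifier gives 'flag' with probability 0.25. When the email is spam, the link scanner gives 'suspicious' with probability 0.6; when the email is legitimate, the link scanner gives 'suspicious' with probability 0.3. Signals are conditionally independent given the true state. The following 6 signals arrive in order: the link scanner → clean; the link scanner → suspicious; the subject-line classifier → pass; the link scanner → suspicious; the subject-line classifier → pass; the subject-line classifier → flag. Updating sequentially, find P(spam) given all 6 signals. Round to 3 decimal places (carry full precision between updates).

After the link scanner='clean': P(spam) = 0.4·0.1500 / (0.4·0.1500 + 0.7·0.8500) ≈ 0.0916
After the link scanner='suspicious': P(spam) = 0.6·0.0916 / (0.6·0.0916 + 0.3·0.9084) ≈ 0.1678
After the subject-line classifier='pass': P(spam) = 0.5·0.1678 / (0.5·0.1678 + 0.75·0.8322) ≈ 0.1185
After the link scanner='suspicious': P(spam) = 0.6·0.1185 / (0.6·0.1185 + 0.3·0.8815) ≈ 0.2119
After the subject-line classifier='pass': P(spam) = 0.5·0.2119 / (0.5·0.2119 + 0.75·0.7881) ≈ 0.1520
After the subject-line classifier='flag': P(spam) = 0.5·0.1520 / (0.5·0.1520 + 0.25·0.8480) ≈ 0.2639

0.264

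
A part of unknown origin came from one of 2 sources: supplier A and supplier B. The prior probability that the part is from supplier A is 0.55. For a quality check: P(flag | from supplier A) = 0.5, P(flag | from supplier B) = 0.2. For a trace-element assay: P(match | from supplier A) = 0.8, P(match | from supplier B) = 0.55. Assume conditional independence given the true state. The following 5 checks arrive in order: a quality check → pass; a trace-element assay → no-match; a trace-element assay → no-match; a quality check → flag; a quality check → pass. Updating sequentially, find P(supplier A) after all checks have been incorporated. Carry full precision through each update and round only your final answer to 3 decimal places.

After a quality check='pass': P(supplier A) = 0.5·0.5500 / (0.5·0.5500 + 0.8·0.4500) ≈ 0.4331
After a trace-element assay='no-match': P(supplier A) = 0.2·0.4331 / (0.2·0.4331 + 0.45·0.5669) ≈ 0.2535
After a trace-element assay='no-match': P(supplier A) = 0.2·0.2535 / (0.2·0.2535 + 0.45·0.7465) ≈ 0.1311
After a quality check='flag': P(supplier A) = 0.5·0.1311 / (0.5·0.1311 + 0.2·0.8689) ≈ 0.2739
After a quality check='pass': P(supplier A) = 0.5·0.2739 / (0.5·0.2739 + 0.8·0.7261) ≈ 0.1908

0.191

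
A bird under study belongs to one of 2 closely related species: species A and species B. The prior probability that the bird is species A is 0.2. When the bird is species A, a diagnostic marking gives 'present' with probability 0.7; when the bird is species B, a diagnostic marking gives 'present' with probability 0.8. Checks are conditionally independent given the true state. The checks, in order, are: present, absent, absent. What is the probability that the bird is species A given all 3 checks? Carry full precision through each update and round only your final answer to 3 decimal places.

0.330

Each posterior becomes the prior for the next update.
After 'present': P(species A) = 0.7·0.2000 / (0.7·0.2000 + 0.8·0.8000) ≈ 0.1795
After 'absent': P(species A) = 0.3·0.1795 / (0.3·0.1795 + 0.2·0.8205) ≈ 0.2471
After 'absent': P(species A) = 0.3·0.2471 / (0.3·0.2471 + 0.2·0.7529) ≈ 0.3298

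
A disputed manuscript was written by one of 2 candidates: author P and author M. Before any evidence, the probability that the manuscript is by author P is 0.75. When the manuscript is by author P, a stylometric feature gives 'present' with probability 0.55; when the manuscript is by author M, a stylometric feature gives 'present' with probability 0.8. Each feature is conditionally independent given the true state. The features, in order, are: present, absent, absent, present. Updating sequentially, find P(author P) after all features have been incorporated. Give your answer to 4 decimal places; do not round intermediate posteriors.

0.8777

After 'present': P(author P) = 0.55·0.7500 / (0.55·0.7500 + 0.8·0.2500) ≈ 0.6735
After 'absent': P(author P) = 0.45·0.6735 / (0.45·0.6735 + 0.2·0.3265) ≈ 0.8227
After 'absent': P(author P) = 0.45·0.8227 / (0.45·0.8227 + 0.2·0.1773) ≈ 0.9126
After 'present': P(author P) = 0.55·0.9126 / (0.55·0.9126 + 0.8·0.0874) ≈ 0.8777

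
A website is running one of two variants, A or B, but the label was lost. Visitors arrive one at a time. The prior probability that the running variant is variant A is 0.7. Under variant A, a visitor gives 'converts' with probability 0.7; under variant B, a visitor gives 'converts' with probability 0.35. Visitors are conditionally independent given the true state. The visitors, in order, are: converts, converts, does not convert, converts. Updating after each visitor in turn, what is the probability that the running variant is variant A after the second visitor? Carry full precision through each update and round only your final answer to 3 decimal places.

0.903

After 'converts': P(A) = 0.7·0.7000 / (0.7·0.7000 + 0.35·0.3000) ≈ 0.8235
After 'converts': P(A) = 0.7·0.8235 / (0.7·0.8235 + 0.35·0.1765) ≈ 0.9032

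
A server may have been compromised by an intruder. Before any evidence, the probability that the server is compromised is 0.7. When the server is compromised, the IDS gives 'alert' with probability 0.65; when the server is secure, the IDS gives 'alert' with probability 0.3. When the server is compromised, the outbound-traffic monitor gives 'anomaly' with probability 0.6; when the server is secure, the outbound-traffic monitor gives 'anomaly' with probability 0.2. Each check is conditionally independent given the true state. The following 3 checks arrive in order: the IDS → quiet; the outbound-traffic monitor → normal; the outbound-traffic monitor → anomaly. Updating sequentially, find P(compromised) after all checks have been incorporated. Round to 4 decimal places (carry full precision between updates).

0.6364

After the IDS='quiet': P(compromised) = 0.35·0.7000 / (0.35·0.7000 + 0.7·0.3000) ≈ 0.5385
After the outbound-traffic monitor='normal': P(compromised) = 0.4·0.5385 / (0.4·0.5385 + 0.8·0.4615) ≈ 0.3684
After the outbound-traffic monitor='anomaly': P(compromised) = 0.6·0.3684 / (0.6·0.3684 + 0.2·0.6316) ≈ 0.6364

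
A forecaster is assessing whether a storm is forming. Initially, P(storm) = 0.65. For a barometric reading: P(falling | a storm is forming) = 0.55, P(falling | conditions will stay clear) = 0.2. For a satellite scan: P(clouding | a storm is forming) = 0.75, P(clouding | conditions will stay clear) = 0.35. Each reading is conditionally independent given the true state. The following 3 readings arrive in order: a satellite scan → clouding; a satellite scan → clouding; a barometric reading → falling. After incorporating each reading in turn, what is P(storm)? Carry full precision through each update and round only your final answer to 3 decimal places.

0.959

After a satellite scan='clouding': P(storm) = 0.75·0.6500 / (0.75·0.6500 + 0.35·0.3500) ≈ 0.7992
After a satellite scan='clouding': P(storm) = 0.75·0.7992 / (0.75·0.7992 + 0.35·0.2008) ≈ 0.8950
After a barometric reading='falling': P(storm) = 0.55·0.8950 / (0.55·0.8950 + 0.2·0.1050) ≈ 0.9591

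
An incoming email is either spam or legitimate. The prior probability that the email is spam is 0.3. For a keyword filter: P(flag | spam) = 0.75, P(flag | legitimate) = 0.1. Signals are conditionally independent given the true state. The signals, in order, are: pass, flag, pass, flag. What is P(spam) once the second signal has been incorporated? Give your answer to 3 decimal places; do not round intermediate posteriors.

0.472

After 'pass': P(spam) = 0.25·0.3000 / (0.25·0.3000 + 0.9·0.7000) ≈ 0.1064
After 'flag': P(spam) = 0.75·0.1064 / (0.75·0.1064 + 0.1·0.8936) ≈ 0.4717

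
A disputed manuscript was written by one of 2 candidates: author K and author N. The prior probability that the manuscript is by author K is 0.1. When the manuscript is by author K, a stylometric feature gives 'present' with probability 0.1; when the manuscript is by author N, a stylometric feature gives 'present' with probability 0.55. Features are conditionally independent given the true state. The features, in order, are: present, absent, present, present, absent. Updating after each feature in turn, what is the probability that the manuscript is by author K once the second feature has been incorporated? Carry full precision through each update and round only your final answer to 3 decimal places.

0.039

After 'present': P(author K) = 0.1·0.1000 / (0.1·0.1000 + 0.55·0.9000) ≈ 0.0198
After 'absent': P(author K) = 0.9·0.0198 / (0.9·0.0198 + 0.45·0.9802) ≈ 0.0388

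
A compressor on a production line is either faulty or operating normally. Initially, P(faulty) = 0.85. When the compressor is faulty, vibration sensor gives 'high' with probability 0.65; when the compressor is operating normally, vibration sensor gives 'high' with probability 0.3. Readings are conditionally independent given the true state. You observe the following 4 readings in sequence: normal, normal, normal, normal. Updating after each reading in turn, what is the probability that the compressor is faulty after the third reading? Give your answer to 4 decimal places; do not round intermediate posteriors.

After 'normal': P(faulty) = 0.35·0.8500 / (0.35·0.8500 + 0.7·0.1500) ≈ 0.7391
After 'normal': P(faulty) = 0.35·0.7391 / (0.35·0.7391 + 0.7·0.2609) ≈ 0.5862
After 'normal': P(faulty) = 0.35·0.5862 / (0.35·0.5862 + 0.7·0.4138) ≈ 0.4146

0.4146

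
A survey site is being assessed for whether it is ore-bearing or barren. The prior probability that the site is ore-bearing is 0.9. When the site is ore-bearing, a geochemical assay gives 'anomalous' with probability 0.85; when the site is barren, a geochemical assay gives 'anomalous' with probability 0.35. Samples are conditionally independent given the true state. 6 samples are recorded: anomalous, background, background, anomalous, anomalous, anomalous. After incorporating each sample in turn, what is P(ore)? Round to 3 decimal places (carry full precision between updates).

After 'anomalous': P(ore) = 0.85·0.9000 / (0.85·0.9000 + 0.35·0.1000) ≈ 0.9563
After 'background': P(ore) = 0.15·0.9563 / (0.15·0.9563 + 0.65·0.0437) ≈ 0.8345
After 'background': P(ore) = 0.15·0.8345 / (0.15·0.8345 + 0.65·0.1655) ≈ 0.5379
After 'anomalous': P(ore) = 0.85·0.5379 / (0.85·0.5379 + 0.35·0.4621) ≈ 0.7387
After 'anomalous': P(ore) = 0.85·0.7387 / (0.85·0.7387 + 0.35·0.2613) ≈ 0.8729
After 'anomalous': P(ore) = 0.85·0.8729 / (0.85·0.8729 + 0.35·0.1271) ≈ 0.9434

0.943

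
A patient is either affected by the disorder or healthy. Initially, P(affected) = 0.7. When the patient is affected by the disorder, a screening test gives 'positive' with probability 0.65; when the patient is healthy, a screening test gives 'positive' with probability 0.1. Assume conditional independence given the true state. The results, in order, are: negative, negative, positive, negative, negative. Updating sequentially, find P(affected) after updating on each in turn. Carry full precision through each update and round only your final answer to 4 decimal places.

After 'negative': P(affected) = 0.35·0.7000 / (0.35·0.7000 + 0.9·0.3000) ≈ 0.4757
After 'negative': P(affected) = 0.35·0.4757 / (0.35·0.4757 + 0.9·0.5243) ≈ 0.2608
After 'positive': P(affected) = 0.65·0.2608 / (0.65·0.2608 + 0.1·0.7392) ≈ 0.6964
After 'negative': P(affected) = 0.35·0.6964 / (0.35·0.6964 + 0.9·0.3036) ≈ 0.4715
After 'negative': P(affected) = 0.35·0.4715 / (0.35·0.4715 + 0.9·0.5285) ≈ 0.2575

0.2575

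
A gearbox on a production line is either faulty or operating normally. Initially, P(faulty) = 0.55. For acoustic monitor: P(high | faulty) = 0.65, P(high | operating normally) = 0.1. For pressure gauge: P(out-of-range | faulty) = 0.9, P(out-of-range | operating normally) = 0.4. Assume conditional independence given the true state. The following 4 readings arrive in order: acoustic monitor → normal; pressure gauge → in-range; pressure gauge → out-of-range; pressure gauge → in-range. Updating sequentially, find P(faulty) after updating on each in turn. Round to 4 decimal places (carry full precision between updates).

0.0288

After acoustic monitor='normal': P(faulty) = 0.35·0.5500 / (0.35·0.5500 + 0.9·0.4500) ≈ 0.3222
After pressure gauge='in-range': P(faulty) = 0.1·0.3222 / (0.1·0.3222 + 0.6·0.6778) ≈ 0.0734
After pressure gauge='out-of-range': P(faulty) = 0.9·0.0734 / (0.9·0.0734 + 0.4·0.9266) ≈ 0.1513
After pressure gauge='in-range': P(faulty) = 0.1·0.1513 / (0.1·0.1513 + 0.6·0.8487) ≈ 0.0288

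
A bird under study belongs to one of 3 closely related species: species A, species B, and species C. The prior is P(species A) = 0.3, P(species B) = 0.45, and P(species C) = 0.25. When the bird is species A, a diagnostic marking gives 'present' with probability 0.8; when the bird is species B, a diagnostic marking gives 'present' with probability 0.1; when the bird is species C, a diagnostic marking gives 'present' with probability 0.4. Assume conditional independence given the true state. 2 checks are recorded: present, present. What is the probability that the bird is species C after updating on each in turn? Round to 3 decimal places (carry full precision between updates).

Each posterior becomes the prior for the next update.
After 'present': normaliser = 0.8·0.3000 + 0.1·0.4500 + 0.4·0.2500; P(species A) ≈ 0.6234, P(species B) ≈ 0.1169, P(species C) ≈ 0.2597
After 'present': normaliser = 0.8·0.6234 + 0.1·0.1169 + 0.4·0.2597; P(species A) ≈ 0.8118, P(species B) ≈ 0.0190, P(species C) ≈ 0.1691

0.169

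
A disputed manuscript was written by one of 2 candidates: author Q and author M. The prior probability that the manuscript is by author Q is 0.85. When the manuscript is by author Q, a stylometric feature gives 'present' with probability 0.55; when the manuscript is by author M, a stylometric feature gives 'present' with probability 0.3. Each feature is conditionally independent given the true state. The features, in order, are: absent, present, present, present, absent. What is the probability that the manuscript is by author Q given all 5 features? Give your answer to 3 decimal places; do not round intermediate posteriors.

Each posterior becomes the prior for the next update.
After 'absent': P(author Q) = 0.45·0.8500 / (0.45·0.8500 + 0.7·0.1500) ≈ 0.7846
After 'present': P(author Q) = 0.55·0.7846 / (0.55·0.7846 + 0.3·0.2154) ≈ 0.8698
After 'present': P(author Q) = 0.55·0.8698 / (0.55·0.8698 + 0.3·0.1302) ≈ 0.9245
After 'present': P(author Q) = 0.55·0.9245 / (0.55·0.9245 + 0.3·0.0755) ≈ 0.9574
After 'absent': P(author Q) = 0.45·0.9574 / (0.45·0.9574 + 0.7·0.0426) ≈ 0.9352

0.935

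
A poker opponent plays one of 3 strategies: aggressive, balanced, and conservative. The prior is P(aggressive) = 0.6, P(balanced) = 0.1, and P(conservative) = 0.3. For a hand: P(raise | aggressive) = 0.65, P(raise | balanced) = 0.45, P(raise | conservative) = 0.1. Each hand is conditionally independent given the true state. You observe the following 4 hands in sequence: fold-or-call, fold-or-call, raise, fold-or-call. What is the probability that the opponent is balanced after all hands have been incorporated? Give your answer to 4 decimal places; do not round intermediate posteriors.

Each posterior becomes the prior for the next update.
After 'fold-or-call': normaliser = 0.35·0.6000 + 0.55·0.1000 + 0.9·0.3000; P(aggressive) ≈ 0.3925, P(balanced) ≈ 0.1028, P(conservative) ≈ 0.5047
After 'fold-or-call': normaliser = 0.35·0.3925 + 0.55·0.1028 + 0.9·0.5047; P(aggressive) ≈ 0.2120, P(balanced) ≈ 0.0872, P(conservative) ≈ 0.7008
After 'raise': normaliser = 0.65·0.2120 + 0.45·0.0872 + 0.1·0.7008; P(aggressive) ≈ 0.5575, P(balanced) ≈ 0.1589, P(conservative) ≈ 0.2836
After 'fold-or-call': normaliser = 0.35·0.5575 + 0.55·0.1589 + 0.9·0.2836; P(aggressive) ≈ 0.3629, P(balanced) ≈ 0.1625, P(conservative) ≈ 0.4746

0.1625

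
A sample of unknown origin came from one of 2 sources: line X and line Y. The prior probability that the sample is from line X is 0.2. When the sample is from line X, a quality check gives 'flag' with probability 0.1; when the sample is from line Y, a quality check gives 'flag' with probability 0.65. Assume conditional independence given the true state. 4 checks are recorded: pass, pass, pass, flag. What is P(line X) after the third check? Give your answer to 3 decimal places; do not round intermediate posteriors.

After 'pass': P(line X) = 0.9·0.2000 / (0.9·0.2000 + 0.35·0.8000) ≈ 0.3913
After 'pass': P(line X) = 0.9·0.3913 / (0.9·0.3913 + 0.35·0.6087) ≈ 0.6231
After 'pass': P(line X) = 0.9·0.6231 / (0.9·0.6231 + 0.35·0.3769) ≈ 0.8096

0.810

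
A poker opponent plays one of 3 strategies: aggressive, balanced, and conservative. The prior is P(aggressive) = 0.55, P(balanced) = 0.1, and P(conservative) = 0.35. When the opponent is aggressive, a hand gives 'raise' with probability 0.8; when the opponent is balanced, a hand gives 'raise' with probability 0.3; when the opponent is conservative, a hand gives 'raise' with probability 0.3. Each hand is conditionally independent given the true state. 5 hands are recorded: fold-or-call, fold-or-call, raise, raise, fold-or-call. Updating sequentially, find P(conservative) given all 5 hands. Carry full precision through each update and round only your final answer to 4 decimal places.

0.6467

Each posterior becomes the prior for the next update.
After 'fold-or-call': normaliser = 0.2·0.5500 + 0.7·0.1000 + 0.7·0.3500; P(aggressive) ≈ 0.2588, P(balanced) ≈ 0.1647, P(conservative) ≈ 0.5765
After 'fold-or-call': normaliser = 0.2·0.2588 + 0.7·0.1647 + 0.7·0.5765; P(aggressive) ≈ 0.0907, P(balanced) ≈ 0.2021, P(conservative) ≈ 0.7072
After 'raise': normaliser = 0.8·0.0907 + 0.3·0.2021 + 0.3·0.7072; P(aggressive) ≈ 0.2101, P(balanced) ≈ 0.1755, P(conservative) ≈ 0.6143
After 'raise': normaliser = 0.8·0.2101 + 0.3·0.1755 + 0.3·0.6143; P(aggressive) ≈ 0.4150, P(balanced) ≈ 0.1300, P(conservative) ≈ 0.4550
After 'fold-or-call': normaliser = 0.2·0.4150 + 0.7·0.1300 + 0.7·0.4550; P(aggressive) ≈ 0.1685, P(balanced) ≈ 0.1848, P(conservative) ≈ 0.6467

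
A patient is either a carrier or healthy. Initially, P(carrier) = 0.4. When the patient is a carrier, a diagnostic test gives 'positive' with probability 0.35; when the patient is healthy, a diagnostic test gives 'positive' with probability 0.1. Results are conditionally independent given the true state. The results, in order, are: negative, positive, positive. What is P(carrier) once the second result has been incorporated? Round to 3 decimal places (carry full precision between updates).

0.628

After 'negative': P(carrier) = 0.65·0.4000 / (0.65·0.4000 + 0.9·0.6000) ≈ 0.3250
After 'positive': P(carrier) = 0.35·0.3250 / (0.35·0.3250 + 0.1·0.6750) ≈ 0.6276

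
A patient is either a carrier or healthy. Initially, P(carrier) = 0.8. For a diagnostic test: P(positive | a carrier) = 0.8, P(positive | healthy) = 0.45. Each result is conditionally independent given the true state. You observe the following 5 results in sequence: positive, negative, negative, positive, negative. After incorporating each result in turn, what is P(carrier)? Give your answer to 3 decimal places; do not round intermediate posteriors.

0.378

After 'positive': P(carrier) = 0.8·0.8000 / (0.8·0.8000 + 0.45·0.2000) ≈ 0.8767
After 'negative': P(carrier) = 0.2·0.8767 / (0.2·0.8767 + 0.55·0.1233) ≈ 0.7211
After 'negative': P(carrier) = 0.2·0.7211 / (0.2·0.7211 + 0.55·0.2789) ≈ 0.4846
After 'positive': P(carrier) = 0.8·0.4846 / (0.8·0.4846 + 0.45·0.5154) ≈ 0.6257
After 'negative': P(carrier) = 0.2·0.6257 / (0.2·0.6257 + 0.55·0.3743) ≈ 0.3781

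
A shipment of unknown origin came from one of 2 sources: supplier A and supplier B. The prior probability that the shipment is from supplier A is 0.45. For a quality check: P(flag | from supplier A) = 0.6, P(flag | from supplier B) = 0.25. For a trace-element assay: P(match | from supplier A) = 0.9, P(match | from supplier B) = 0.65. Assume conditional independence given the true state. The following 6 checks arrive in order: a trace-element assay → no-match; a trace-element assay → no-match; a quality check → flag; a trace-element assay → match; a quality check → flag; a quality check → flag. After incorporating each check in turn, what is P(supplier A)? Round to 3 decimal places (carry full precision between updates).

After a trace-element assay='no-match': P(supplier A) = 0.1·0.4500 / (0.1·0.4500 + 0.35·0.5500) ≈ 0.1895
After a trace-element assay='no-match': P(supplier A) = 0.1·0.1895 / (0.1·0.1895 + 0.35·0.8105) ≈ 0.0626
After a quality check='flag': P(supplier A) = 0.6·0.0626 / (0.6·0.0626 + 0.25·0.9374) ≈ 0.1382
After a trace-element assay='match': P(supplier A) = 0.9·0.1382 / (0.9·0.1382 + 0.65·0.8618) ≈ 0.1816
After a quality check='flag': P(supplier A) = 0.6·0.1816 / (0.6·0.1816 + 0.25·0.8184) ≈ 0.3475
After a quality check='flag': P(supplier A) = 0.6·0.3475 / (0.6·0.3475 + 0.25·0.6525) ≈ 0.5611

0.561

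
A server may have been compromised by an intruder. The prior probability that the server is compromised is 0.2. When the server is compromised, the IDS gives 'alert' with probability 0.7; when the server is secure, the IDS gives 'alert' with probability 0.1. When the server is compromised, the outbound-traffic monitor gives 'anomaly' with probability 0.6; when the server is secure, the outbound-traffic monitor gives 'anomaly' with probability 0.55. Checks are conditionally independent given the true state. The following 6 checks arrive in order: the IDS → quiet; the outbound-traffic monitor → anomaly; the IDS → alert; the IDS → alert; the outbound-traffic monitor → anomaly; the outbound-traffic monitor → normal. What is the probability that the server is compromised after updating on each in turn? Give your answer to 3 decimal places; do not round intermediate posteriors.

Each posterior becomes the prior for the next update.
After the IDS='quiet': P(compromised) = 0.3·0.2000 / (0.3·0.2000 + 0.9·0.8000) ≈ 0.0769
After the outbound-traffic monitor='anomaly': P(compromised) = 0.6·0.0769 / (0.6·0.0769 + 0.55·0.9231) ≈ 0.0833
After the IDS='alert': P(compromised) = 0.7·0.0833 / (0.7·0.0833 + 0.1·0.9167) ≈ 0.3889
After the IDS='alert': P(compromised) = 0.7·0.3889 / (0.7·0.3889 + 0.1·0.6111) ≈ 0.8167
After the outbound-traffic monitor='anomaly': P(compromised) = 0.6·0.8167 / (0.6·0.8167 + 0.55·0.1833) ≈ 0.8293
After the outbound-traffic monitor='normal': P(compromised) = 0.4·0.8293 / (0.4·0.8293 + 0.45·0.1707) ≈ 0.8120

0.812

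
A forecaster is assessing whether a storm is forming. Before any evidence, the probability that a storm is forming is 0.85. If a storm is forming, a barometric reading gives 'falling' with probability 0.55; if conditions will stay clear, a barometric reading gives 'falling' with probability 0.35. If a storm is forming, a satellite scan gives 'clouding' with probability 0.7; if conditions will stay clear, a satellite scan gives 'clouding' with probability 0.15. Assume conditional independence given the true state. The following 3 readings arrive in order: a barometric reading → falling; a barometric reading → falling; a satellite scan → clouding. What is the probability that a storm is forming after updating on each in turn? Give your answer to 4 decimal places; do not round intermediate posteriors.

0.9849

After a barometric reading='falling': P(storm) = 0.55·0.8500 / (0.55·0.8500 + 0.35·0.1500) ≈ 0.8990
After a barometric reading='falling': P(storm) = 0.55·0.8990 / (0.55·0.8990 + 0.35·0.1010) ≈ 0.9333
After a satellite scan='clouding': P(storm) = 0.7·0.9333 / (0.7·0.9333 + 0.15·0.0667) ≈ 0.9849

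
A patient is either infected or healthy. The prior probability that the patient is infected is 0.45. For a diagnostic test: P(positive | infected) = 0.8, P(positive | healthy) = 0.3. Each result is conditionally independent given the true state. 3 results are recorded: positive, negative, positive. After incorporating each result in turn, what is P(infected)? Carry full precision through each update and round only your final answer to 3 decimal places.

After 'positive': P(infected) = 0.8·0.4500 / (0.8·0.4500 + 0.3·0.5500) ≈ 0.6857
After 'negative': P(infected) = 0.2·0.6857 / (0.2·0.6857 + 0.7·0.3143) ≈ 0.3840
After 'positive': P(infected) = 0.8·0.3840 / (0.8·0.3840 + 0.3·0.6160) ≈ 0.6244

0.624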